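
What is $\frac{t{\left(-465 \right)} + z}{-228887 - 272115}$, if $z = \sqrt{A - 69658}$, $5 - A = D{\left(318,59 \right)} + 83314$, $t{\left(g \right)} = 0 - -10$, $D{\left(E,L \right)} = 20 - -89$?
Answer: $- \frac{5}{250501} - \frac{7 i \sqrt{781}}{250501} \approx -1.996 \cdot 10^{-5} - 0.00078093 i$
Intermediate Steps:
$D{\left(E,L \right)} = 109$ ($D{\left(E,L \right)} = 20 + 89 = 109$)
$t{\left(g \right)} = 10$ ($t{\left(g \right)} = 0 + 10 = 10$)
$A = -83418$ ($A = 5 - \left(109 + 83314\right) = 5 - 83423 = -83418$)
$z = 14 i \sqrt{781}$ ($z = \sqrt{-83418 - 69658} = \sqrt{-153076} = 14 i \sqrt{781} \approx 391.25 i$)
$\frac{t{\left(-465 \right)} + z}{-228887 - 272115} = \frac{10 + 14 i \sqrt{781}}{-228887 - 272115} = \frac{10 + 14 i \sqrt{781}}{-501002} = \left(10 + 14 i \sqrt{781}\right) \left(- \frac{1}{501002}\right) = - \frac{5}{250501} - \frac{7 i \sqrt{781}}{250501}$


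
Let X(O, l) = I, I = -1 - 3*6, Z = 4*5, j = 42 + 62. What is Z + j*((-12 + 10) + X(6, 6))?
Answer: -2164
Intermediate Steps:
j = 104
Z = 20
I = -19 (I = -1 - 18 = -19)
X(O, l) = -19
Z + j*((-12 + 10) + X(6, 6)) = 20 + 104*((-12 + 10) - 19) = 20 + 104*(-2 - 19) = 20 + 104*(-21) = 20 - 2184 = -2164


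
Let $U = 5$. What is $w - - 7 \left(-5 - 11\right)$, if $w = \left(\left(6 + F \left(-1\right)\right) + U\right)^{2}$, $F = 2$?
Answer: $-31$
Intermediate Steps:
$w = 81$ ($w = \left(\left(6 + 2 \left(-1\right)\right) + 5\right)^{2} = \left(\left(6 - 2\right) + 5\right)^{2} = \left(4 + 5\right)^{2} = 9^{2} = 81$)
$w - - 7 \left(-5 - 11\right) = 81 - - 7 \left(-5 - 11\right) = 81 - \left(-7\right) \left(-16\right) = 81 - 112 = -31$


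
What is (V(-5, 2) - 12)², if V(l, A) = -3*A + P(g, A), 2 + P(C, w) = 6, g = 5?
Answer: 196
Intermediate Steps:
P(C, w) = 4 (P(C, w) = -2 + 6 = 4)
V(l, A) = 4 - 3*A (V(l, A) = -3*A + 4 = 4 - 3*A)
(V(-5, 2) - 12)² = ((4 - 3*2) - 12)² = ((4 - 6) - 12)² = (-2 - 12)² = (-14)² = 196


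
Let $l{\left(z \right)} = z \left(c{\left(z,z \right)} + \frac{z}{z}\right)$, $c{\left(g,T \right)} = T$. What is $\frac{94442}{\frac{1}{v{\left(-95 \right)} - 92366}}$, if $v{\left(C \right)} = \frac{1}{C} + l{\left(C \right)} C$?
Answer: $- \frac{8440094639282}{95} \approx -8.8843 \cdot 10^{10}$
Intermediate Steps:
$l{\left(z \right)} = z \left(1 + z\right)$ ($l{\left(z \right)} = z \left(z + \frac{z}{z}\right) = z \left(z + 1\right) = z \left(1 + z\right)$)
$v{\left(C \right)} = \frac{1}{C} + C^{2} \left(1 + C\right)$ ($v{\left(C \right)} = \frac{1}{C} + C \left(1 + C\right) C = \frac{1}{C} + C^{2} \left(1 + C\right)$)
$\frac{94442}{\frac{1}{v{\left(-95 \right)} - 92366}} = \frac{94442}{\frac{1}{\frac{1 + \left(-95\right)^{3} \left(1 - 95\right)}{-95} - 92366}} = \frac{94442}{\frac{1}{- \frac{1 - -80593250}{95} - 92366}} = \frac{94442}{\frac{1}{- \frac{1 + 80593250}{95} - 92366}} = \frac{94442}{\frac{1}{\left(- \frac{1}{95}\right) 80593251 - 92366}} = \frac{94442}{\frac{1}{- \frac{80593251}{95} - 92366}} = \frac{94442}{\frac{1}{- \frac{89368021}{95}}} = \frac{94442}{- \frac{95}{89368021}} = 94442 \left(- \frac{89368021}{95}\right) = - \frac{8440094639282}{95}$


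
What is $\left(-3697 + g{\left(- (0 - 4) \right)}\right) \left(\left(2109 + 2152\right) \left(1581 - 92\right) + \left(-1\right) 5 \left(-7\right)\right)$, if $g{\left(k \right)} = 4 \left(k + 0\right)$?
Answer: $-23354708184$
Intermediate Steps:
$g{\left(k \right)} = 4 k$
$\left(-3697 + g{\left(- (0 - 4) \right)}\right) \left(\left(2109 + 2152\right) \left(1581 - 92\right) + \left(-1\right) 5 \left(-7\right)\right) = \left(-3697 + 4 \left(- (0 - 4)\right)\right) \left(\left(2109 + 2152\right) \left(1581 - 92\right) + \left(-1\right) 5 \left(-7\right)\right) = \left(-3697 + 4 \left(\left(-1\right) \left(-4\right)\right)\right) \left(4261 \cdot 1489 - -35\right) = \left(-3697 + 4 \cdot 4\right) \left(6344629 + 35\right) = \left(-3697 + 16\right) 6344664 = \left(-3681\right) 6344664 = -23354708184$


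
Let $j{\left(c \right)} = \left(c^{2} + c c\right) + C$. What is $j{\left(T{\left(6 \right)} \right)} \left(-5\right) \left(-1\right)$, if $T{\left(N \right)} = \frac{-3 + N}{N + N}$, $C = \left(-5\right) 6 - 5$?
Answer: $- \frac{1395}{8} \approx -174.38$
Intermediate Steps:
$C = -35$ ($C = -30 - 5 = -35$)
$T{\left(N \right)} = \frac{-3 + N}{2 N}$
$j{\left(c \right)} = -35 + 2 c^{2}$ ($j{\left(c \right)} = \left(c^{2} + c c\right) - 35 = \left(c^{2} + c^{2}\right) - 35 = 2 c^{2} - 35 = -35 + 2 c^{2}$)
$j{\left(T{\left(6 \right)} \right)} \left(-5\right) \left(-1\right) = \left(-35 + 2 \left(\frac{-3 + 6}{2 \cdot 6}\right)^{2}\right) \left(-5\right) \left(-1\right) = \left(-35 + 2 \left(\frac{1}{2} \cdot \frac{1}{6} \cdot 3\right)^{2}\right) \left(-5\right) \left(-1\right) = \left(-35 + \frac{2}{16}\right) \left(-5\right) \left(-1\right) = \left(-35 + 2 \cdot \frac{1}{16}\right) \left(-5\right) \left(-1\right) = \left(-35 + \frac{1}{8}\right) \left(-5\right) \left(-1\right) = \left(- \frac{279}{8}\right) \left(-5\right) \left(-1\right) = \frac{1395}{8} \left(-1\right) = - \frac{1395}{8}$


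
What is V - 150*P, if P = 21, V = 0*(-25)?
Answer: -3150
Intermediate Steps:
V = 0
V - 150*P = 0 - 150*21 = 0 - 3150 = -3150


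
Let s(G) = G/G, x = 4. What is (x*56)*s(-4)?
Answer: 224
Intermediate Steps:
s(G) = 1
(x*56)*s(-4) = (4*56)*1 = 224*1 = 224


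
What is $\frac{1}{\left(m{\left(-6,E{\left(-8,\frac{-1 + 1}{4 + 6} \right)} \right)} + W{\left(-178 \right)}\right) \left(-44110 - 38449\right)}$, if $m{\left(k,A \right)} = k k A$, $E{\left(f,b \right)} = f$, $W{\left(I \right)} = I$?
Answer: $\frac{1}{38472494} \approx 2.5993 \cdot 10^{-8}$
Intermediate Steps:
$m{\left(k,A \right)} = A k^{2}$ ($m{\left(k,A \right)} = k^{2} A = A k^{2}$)
$\frac{1}{\left(m{\left(-6,E{\left(-8,\frac{-1 + 1}{4 + 6} \right)} \right)} + W{\left(-178 \right)}\right) \left(-44110 - 38449\right)} = \frac{1}{\left(- 8 \left(-6\right)^{2} - 178\right) \left(-44110 - 38449\right)} = \frac{1}{\left(\left(-8\right) 36 - 178\right) \left(-82559\right)} = \frac{1}{\left(-288 - 178\right) \left(-82559\right)} = \frac{1}{\left(-466\right) \left(-82559\right)} = \frac{1}{38472494}$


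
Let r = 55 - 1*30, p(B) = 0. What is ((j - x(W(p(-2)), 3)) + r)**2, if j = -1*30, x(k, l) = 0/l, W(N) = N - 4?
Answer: 25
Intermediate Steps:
W(N) = -4 + N
x(k, l) = 0
j = -30
r = 25 (r = 55 - 30 = 25)
((j - x(W(p(-2)), 3)) + r)**2 = ((-30 - 1*0) + 25)**2 = ((-30 + 0) + 25)**2 = (-30 + 25)**2 = (-5)**2 = 25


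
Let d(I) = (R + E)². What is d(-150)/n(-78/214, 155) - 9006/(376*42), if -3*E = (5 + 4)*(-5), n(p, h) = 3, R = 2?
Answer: 756145/7896 ≈ 95.763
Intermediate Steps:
E = 15 (E = -(5 + 4)*(-5)/3 = -3*(-5) = -⅓*(-45) = 15)
d(I) = 289 (d(I) = (2 + 15)² = 17² = 289)
d(-150)/n(-78/214, 155) - 9006/(376*42) = 289/3 - 9006/(376*42) = 289*(⅓) - 9006/15792 = 289/3 - 9006*1/15792 = 289/3 - 1501/2632 = 756145/7896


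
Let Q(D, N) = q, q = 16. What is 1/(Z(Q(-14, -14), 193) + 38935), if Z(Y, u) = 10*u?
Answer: 1/40865 ≈ 2.4471e-5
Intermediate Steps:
Q(D, N) = 16
1/(Z(Q(-14, -14), 193) + 38935) = 1/(10*193 + 38935) = 1/(1930 + 38935) = 1/40865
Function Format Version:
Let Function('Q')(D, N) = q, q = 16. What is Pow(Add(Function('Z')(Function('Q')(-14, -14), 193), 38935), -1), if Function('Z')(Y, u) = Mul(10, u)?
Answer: Rational(1, 40865) ≈ 2.4471e-5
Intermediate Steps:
Function('Q')(D, N) = 16
Pow(Add(Function('Z')(Function('Q')(-14, -14), 193), 38935), -1) = Pow(Add(Mul(10, 193), 38935), -1) = Pow(Add(1930, 38935), -1) = Pow(40865, -1) = Rational(1, 40865)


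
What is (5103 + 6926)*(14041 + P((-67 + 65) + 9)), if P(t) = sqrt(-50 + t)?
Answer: 168899189 + 12029*I*sqrt(43) ≈ 1.689e+8 + 78879.0*I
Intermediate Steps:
(5103 + 6926)*(14041 + P((-67 + 65) + 9)) = (5103 + 6926)*(14041 + sqrt(-50 + ((-67 + 65) + 9))) = 12029*(14041 + sqrt(-50 + (-2 + 9))) = 12029*(14041 + sqrt(-50 + 7)) = 12029*(14041 + sqrt(-43)) = 12029*(14041 + I*sqrt(43)) = 168899189 + 12029*I*sqrt(43)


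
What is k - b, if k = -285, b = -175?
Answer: -110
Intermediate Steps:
k - b = -285 - 1*(-175) = -285 + 175 = -110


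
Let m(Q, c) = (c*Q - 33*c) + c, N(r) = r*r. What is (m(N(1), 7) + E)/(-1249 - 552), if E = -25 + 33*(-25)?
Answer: 1067/1801 ≈ 0.59245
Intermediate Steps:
E = -850 (E = -25 - 825 = -850)
N(r) = r**2
m(Q, c) = -32*c + Q*c (m(Q, c) = (Q*c - 33*c) + c = (-33*c + Q*c) + c = -32*c + Q*c)
(m(N(1), 7) + E)/(-1249 - 552) = (7*(-32 + 1**2) - 850)/(-1249 - 552) = (7*(-32 + 1) - 850)/(-1801) = (7*(-31) - 850)*(-1/1801) = (-217 - 850)*(-1/1801) = -1067*(-1/1801) = 1067/1801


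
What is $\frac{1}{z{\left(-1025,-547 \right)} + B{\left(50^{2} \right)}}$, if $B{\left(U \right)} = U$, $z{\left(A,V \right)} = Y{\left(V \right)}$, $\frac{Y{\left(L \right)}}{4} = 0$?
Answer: $\frac{1}{2500} \approx 0.0004$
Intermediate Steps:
$Y{\left(L \right)} = 0$ ($Y{\left(L \right)} = 4 \cdot 0 = 0$)
$z{\left(A,V \right)} = 0$
$\frac{1}{z{\left(-1025,-547 \right)} + B{\left(50^{2} \right)}} = \frac{1}{0 + 50^{2}} = \frac{1}{0 + 2500} = \frac{1}{2500}$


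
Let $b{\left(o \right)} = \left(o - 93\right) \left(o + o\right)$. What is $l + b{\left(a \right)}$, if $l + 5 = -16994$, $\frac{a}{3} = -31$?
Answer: $17597$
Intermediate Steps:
$a = -93$ ($a = 3 \left(-31\right) = -93$)
$l = -16999$ ($l = -5 - 16994 = -16999$)
$b{\left(o \right)} = 2 o \left(-93 + o\right)$ ($b{\left(o \right)} = \left(-93 + o\right) 2 o = 2 o \left(-93 + o\right)$)
$l + b{\left(a \right)} = -16999 + 2 \left(-93\right) \left(-93 - 93\right) = -16999 + 2 \left(-93\right) \left(-186\right) = -16999 + 34596 = 17597$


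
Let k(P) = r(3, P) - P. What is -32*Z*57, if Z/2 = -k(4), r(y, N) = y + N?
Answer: 10944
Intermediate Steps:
r(y, N) = N + y
k(P) = 3 (k(P) = (P + 3) - P = (3 + P) - P = 3)
Z = -6 (Z = 2*(-1*3) = 2*(-3) = -6)
-32*Z*57 = -32*(-6)*57 = 192*57 = 10944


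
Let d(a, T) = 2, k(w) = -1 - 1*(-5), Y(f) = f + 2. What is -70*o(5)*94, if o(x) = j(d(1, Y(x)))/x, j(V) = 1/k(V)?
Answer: -329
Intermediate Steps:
Y(f) = 2 + f
k(w) = 4 (k(w) = -1 + 5 = 4)
j(V) = ¼ (j(V) = 1/4 = ¼)
o(x) = 1/(4*x)
-70*o(5)*94 = -35/(2*5)*94 = -70*1/20*94 = -7/2*94 = -329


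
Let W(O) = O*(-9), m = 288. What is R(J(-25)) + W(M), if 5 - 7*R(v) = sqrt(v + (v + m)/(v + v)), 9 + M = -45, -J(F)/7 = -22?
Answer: 3407/7 - sqrt(3686298)/1078 ≈ 484.93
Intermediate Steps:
J(F) = 154 (J(F) = -7*(-22) = 154)
M = -54 (M = -9 - 45 = -54)
W(O) = -9*O
R(v) = 5/7 - sqrt(v + (288 + v)/(2*v))/7 (R(v) = 5/7 - sqrt(v + (v + 288)/(v + v))/7 = 5/7 - sqrt(v + (288 + v)/((2*v)))/7 = 5/7 - sqrt(v + (288 + v)*(1/(2*v)))/7 = 5/7 - sqrt(v + (288 + v)/(2*v))/7)
R(J(-25)) + W(M) = (5/7 - sqrt(2)*sqrt((288 + 154*(1 + 2*154))/154)/14) - 9*(-54) = (5/7 - sqrt(2)*sqrt((288 + 154*(1 + 308))/154)/14) + 486 = (5/7 - sqrt(2)*sqrt((288 + 154*309)/154)/14) + 486 = (5/7 - sqrt(2)*sqrt((288 + 47586)/154)/14) + 486 = (5/7 - sqrt(2)*sqrt((1/154)*47874)/14) + 486 = (5/7 - sqrt(2)*sqrt(23937/77)/14) + 486 = (5/7 - sqrt(2)*sqrt(1843149)/77/14) + 486 = (5/7 - sqrt(3686298)/1078) + 486 = 3407/7 - sqrt(3686298)/1078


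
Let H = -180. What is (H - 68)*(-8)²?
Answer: -15872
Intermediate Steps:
(H - 68)*(-8)² = (-180 - 68)*(-8)² = -248*64 = -15872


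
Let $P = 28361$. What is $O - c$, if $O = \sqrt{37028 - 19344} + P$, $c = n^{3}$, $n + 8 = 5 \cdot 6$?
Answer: $17713 + 2 \sqrt{4421} \approx 17846.0$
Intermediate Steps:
$n = 22$ ($n = -8 + 5 \cdot 6 = -8 + 30 = 22$)
$c = 10648$ ($c = 22^{3} = 10648$)
$O = 28361 + 2 \sqrt{4421}$ ($O = \sqrt{37028 - 19344} + 28361 = \sqrt{17684} + 28361 = 2 \sqrt{4421} + 28361 = 28361 + 2 \sqrt{4421} \approx 28494.0$)
$O - c = \left(28361 + 2 \sqrt{4421}\right) - 10648 = 17713 + 2 \sqrt{4421}$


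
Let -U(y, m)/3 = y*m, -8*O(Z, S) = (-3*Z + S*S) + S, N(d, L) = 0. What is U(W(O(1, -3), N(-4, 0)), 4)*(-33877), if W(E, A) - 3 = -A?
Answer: 1219572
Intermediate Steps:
O(Z, S) = -S/8 - S**2/8 + 3*Z/8 (O(Z, S) = -((-3*Z + S*S) + S)/8 = -((-3*Z + S**2) + S)/8 = -((S**2 - 3*Z) + S)/8 = -(S + S**2 - 3*Z)/8 = -S/8 - S**2/8 + 3*Z/8)
W(E, A) = 3 - A
U(y, m) = -3*m*y (U(y, m) = -3*y*m = -3*m*y)
U(W(O(1, -3), N(-4, 0)), 4)*(-33877) = -3*4*(3 - 1*0)*(-33877) = -3*4*(3 + 0)*(-33877) = -3*4*3*(-33877) = -36*(-33877) = 1219572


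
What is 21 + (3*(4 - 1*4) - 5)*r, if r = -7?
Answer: 56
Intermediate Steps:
21 + (3*(4 - 1*4) - 5)*r = 21 + (3*(4 - 1*4) - 5)*(-7) = 21 + (3*(4 - 4) - 5)*(-7) = 21 + (3*0 - 5)*(-7) = 21 + (0 - 5)*(-7) = 21 - 5*(-7) = 21 + 35 = 56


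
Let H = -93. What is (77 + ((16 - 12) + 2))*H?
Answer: -7719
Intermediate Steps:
(77 + ((16 - 12) + 2))*H = (77 + ((16 - 12) + 2))*(-93) = (77 + (4 + 2))*(-93) = (77 + 6)*(-93) = 83*(-93) = -7719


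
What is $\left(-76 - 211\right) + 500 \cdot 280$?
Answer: $139713$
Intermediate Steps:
$\left(-76 - 211\right) + 500 \cdot 280 = -287 + 140000 = 139713$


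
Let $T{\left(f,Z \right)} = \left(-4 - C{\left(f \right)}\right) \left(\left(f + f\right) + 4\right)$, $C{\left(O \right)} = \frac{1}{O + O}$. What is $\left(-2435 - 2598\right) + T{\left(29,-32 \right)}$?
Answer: $- \frac{153180}{29} \approx -5282.1$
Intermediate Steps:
$C{\left(O \right)} = \frac{1}{2 O}$
$T{\left(f,Z \right)} = \left(-4 - \frac{1}{2 f}\right) \left(4 + 2 f\right)$ ($T{\left(f,Z \right)} = \left(-4 - \frac{1}{2 f}\right) \left(\left(f + f\right) + 4\right) = \left(-4 - \frac{1}{2 f}\right) \left(2 f + 4\right) = \left(-4 - \frac{1}{2 f}\right) \left(4 + 2 f\right)$)
$\left(-2435 - 2598\right) + T{\left(29,-32 \right)} = \left(-2435 - 2598\right) - \left(249 + \frac{2}{29}\right) = -5033 - \frac{7223}{29} = - \frac{153180}{29}$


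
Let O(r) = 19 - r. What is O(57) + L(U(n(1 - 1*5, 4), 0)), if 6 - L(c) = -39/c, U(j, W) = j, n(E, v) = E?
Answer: -167/4 ≈ -41.750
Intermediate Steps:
L(c) = 6 + 39/c (L(c) = 6 - (-39)/c = 6 + 39/c)
O(57) + L(U(n(1 - 1*5, 4), 0)) = (19 - 1*57) + (6 + 39/(1 - 1*5)) = (19 - 57) + (6 + 39/(1 - 5)) = -38 + (6 + 39/(-4)) = -38 + (6 + 39*(-¼)) = -38 + (6 - 39/4) = -38 - 15/4 = -167/4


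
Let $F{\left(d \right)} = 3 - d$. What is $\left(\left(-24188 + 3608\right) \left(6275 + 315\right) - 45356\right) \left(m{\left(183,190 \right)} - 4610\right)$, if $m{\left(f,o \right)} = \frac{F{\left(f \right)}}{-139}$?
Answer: $\frac{86909993049160}{139} \approx 6.2525 \cdot 10^{11}$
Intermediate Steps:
$m{\left(f,o \right)} = - \frac{3}{139} + \frac{f}{139}$ ($m{\left(f,o \right)} = \frac{3 - f}{-139} = \left(3 - f\right) \left(- \frac{1}{139}\right) = - \frac{3}{139} + \frac{f}{139}$)
$\left(\left(-24188 + 3608\right) \left(6275 + 315\right) - 45356\right) \left(m{\left(183,190 \right)} - 4610\right) = \left(\left(-24188 + 3608\right) \left(6275 + 315\right) - 45356\right) \left(\left(- \frac{3}{139} + \frac{1}{139} \cdot 183\right) - 4610\right) = \left(\left(-20580\right) 6590 - 45356\right) \left(\left(- \frac{3}{139} + \frac{183}{139}\right) - 4610\right) = \left(-135622200 - 45356\right) \left(\frac{180}{139} - 4610\right) = \left(-135667556\right) \left(- \frac{640610}{139}\right) = \frac{86909993049160}{139}$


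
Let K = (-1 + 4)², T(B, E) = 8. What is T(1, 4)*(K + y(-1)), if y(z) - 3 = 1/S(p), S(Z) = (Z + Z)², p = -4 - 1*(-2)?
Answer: 193/2 ≈ 96.500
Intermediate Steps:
p = -2 (p = -4 + 2 = -2)
S(Z) = 4*Z² (S(Z) = (2*Z)² = 4*Z²)
y(z) = 49/16 (y(z) = 3 + 1/(4*(-2)²) = 3 + 1/(4*4) = 3 + 1/16 = 49/16)
K = 9 (K = 3² = 9)
T(1, 4)*(K + y(-1)) = 8*(9 + 49/16) = 8*(193/16) = 193/2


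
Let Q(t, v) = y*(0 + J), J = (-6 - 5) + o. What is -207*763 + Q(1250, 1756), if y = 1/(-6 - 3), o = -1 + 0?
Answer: -473819/3 ≈ -1.5794e+5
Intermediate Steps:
o = -1
J = -12 (J = (-6 - 5) - 1 = -11 - 1 = -12)
y = -⅑ (y = 1/(-9) = -⅑ ≈ -0.11111)
Q(t, v) = 4/3 (Q(t, v) = -(0 - 12)/9 = -⅑*(-12) = 4/3)
-207*763 + Q(1250, 1756) = -207*763 + 4/3 = -157941 + 4/3 = -473819/3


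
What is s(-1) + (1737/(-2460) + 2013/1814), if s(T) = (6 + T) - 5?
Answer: 300177/743740 ≈ 0.40360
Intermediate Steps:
s(T) = 1 + T
s(-1) + (1737/(-2460) + 2013/1814) = (1 - 1) + (1737/(-2460) + 2013/1814) = 0 + (1737*(-1/2460) + 2013*(1/1814)) = 0 + (-579/820 + 2013/1814) = 0 + 300177/743740 = 300177/743740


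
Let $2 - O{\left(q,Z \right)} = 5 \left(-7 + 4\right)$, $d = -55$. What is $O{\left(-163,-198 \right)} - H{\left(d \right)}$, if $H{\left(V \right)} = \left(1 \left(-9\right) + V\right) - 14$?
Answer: $95$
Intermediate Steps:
$O{\left(q,Z \right)} = 17$ ($O{\left(q,Z \right)} = 2 - 5 \left(-7 + 4\right) = 2 - 5 \left(-3\right) = 2 - -15 = 2 + 15 = 17$)
$H{\left(V \right)} = -23 + V$ ($H{\left(V \right)} = \left(-9 + V\right) - 14 = -23 + V$)
$O{\left(-163,-198 \right)} - H{\left(d \right)} = 17 - \left(-23 - 55\right) = 17 - -78 = 17 + 78 = 95$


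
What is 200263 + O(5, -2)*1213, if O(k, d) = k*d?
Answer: 188133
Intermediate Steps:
O(k, d) = d*k
200263 + O(5, -2)*1213 = 200263 - 2*5*1213 = 200263 - 10*1213 = 200263 - 12130 = 188133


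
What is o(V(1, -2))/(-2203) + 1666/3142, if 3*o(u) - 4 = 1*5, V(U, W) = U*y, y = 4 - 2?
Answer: 1830386/3460913 ≈ 0.52887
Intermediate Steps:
y = 2
V(U, W) = 2*U (V(U, W) = U*2 = 2*U)
o(u) = 3 (o(u) = 4/3 + (1*5)/3 = 4/3 + (⅓)*5 = 4/3 + 5/3 = 3)
o(V(1, -2))/(-2203) + 1666/3142 = 3/(-2203) + 1666/3142 = 3*(-1/2203) + 1666*(1/3142) = -3/2203 + 833/1571 = 1830386/3460913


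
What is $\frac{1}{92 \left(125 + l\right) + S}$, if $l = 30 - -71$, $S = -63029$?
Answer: $- \frac{1}{42237} \approx -2.3676 \cdot 10^{-5}$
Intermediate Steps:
$l = 101$ ($l = 30 + 71 = 101$)
$\frac{1}{92 \left(125 + l\right) + S} = \frac{1}{92 \left(125 + 101\right) - 63029} = \frac{1}{92 \cdot 226 - 63029} = \frac{1}{20792 - 63029} = \frac{1}{-42237} = - \frac{1}{42237}$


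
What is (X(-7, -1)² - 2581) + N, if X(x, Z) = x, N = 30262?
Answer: 27730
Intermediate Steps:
(X(-7, -1)² - 2581) + N = ((-7)² - 2581) + 30262 = (49 - 2581) + 30262 = -2532 + 30262 = 27730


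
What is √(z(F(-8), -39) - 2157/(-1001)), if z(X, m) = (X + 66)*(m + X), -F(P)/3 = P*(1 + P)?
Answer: √21158408271/1001 ≈ 145.31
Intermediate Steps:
F(P) = -3*P*(1 + P)
z(X, m) = (66 + X)*(X + m)
√(z(F(-8), -39) - 2157/(-1001)) = √(((-3*(-8)*(1 - 8))² + 66*(-3*(-8)*(1 - 8)) + 66*(-39) - 3*(-8)*(1 - 8)*(-39)) - 2157/(-1001)) = √(((-3*(-8)*(-7))² + 66*(-3*(-8)*(-7)) - 2574 - 3*(-8)*(-7)*(-39)) - 2157*(-1/1001)) = √(((-168)² + 66*(-168) - 2574 - 168*(-39)) + 2157/1001) = √((28224 - 11088 - 2574 + 6552) + 2157/1001) = √(21114 + 2157/1001) = √(21137271/1001) = √21158408271/1001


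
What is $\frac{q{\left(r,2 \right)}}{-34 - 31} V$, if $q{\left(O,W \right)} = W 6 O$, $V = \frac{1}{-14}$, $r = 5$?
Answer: $\frac{6}{91} \approx 0.065934$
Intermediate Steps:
$V = - \frac{1}{14} \approx -0.071429$
$q{\left(O,W \right)} = 6 O W$ ($q{\left(O,W \right)} = 6 W O = 6 O W$)
$\frac{q{\left(r,2 \right)}}{-34 - 31} V = \frac{6 \cdot 5 \cdot 2}{-34 - 31} \left(- \frac{1}{14}\right) = \frac{1}{-65} \cdot 60 \left(- \frac{1}{14}\right) = \left(- \frac{1}{65}\right) 60 \left(- \frac{1}{14}\right) = \left(- \frac{12}{13}\right) \left(- \frac{1}{14}\right) = \frac{6}{91}$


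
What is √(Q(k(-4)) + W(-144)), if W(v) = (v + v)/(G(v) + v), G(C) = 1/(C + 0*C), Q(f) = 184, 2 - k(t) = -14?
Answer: 2*√19996066990/20737 ≈ 13.638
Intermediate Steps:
k(t) = 16 (k(t) = 2 - 1*(-14) = 2 + 14 = 16)
G(C) = 1/C (G(C) = 1/(C + 0) = 1/C)
W(v) = 2*v/(v + 1/v) (W(v) = (v + v)/(1/v + v) = (2*v)/(v + 1/v) = 2*v/(v + 1/v))
√(Q(k(-4)) + W(-144)) = √(184 + 2*(-144)²/(1 + (-144)²)) = √(184 + 2*20736/(1 + 20736)) = √(184 + 2*20736/20737) = √(184 + 2*20736*(1/20737)) = √(184 + 41472/20737) = √(3857080/20737) = 2*√19996066990/20737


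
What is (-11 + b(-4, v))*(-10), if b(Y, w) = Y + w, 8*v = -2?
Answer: 305/2 ≈ 152.50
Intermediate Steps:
v = -¼ (v = (⅛)*(-2) = -¼ ≈ -0.25000)
(-11 + b(-4, v))*(-10) = (-11 + (-4 - ¼))*(-10) = (-11 - 17/4)*(-10) = -61/4*(-10) = 305/2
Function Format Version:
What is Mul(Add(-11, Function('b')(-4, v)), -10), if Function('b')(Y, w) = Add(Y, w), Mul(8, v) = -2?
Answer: Rational(305, 2) ≈ 152.50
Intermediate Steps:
v = Rational(-1, 4) (v = Mul(Rational(1, 8), -2) = Rational(-1, 4) ≈ -0.25000)
Mul(Add(-11, Function('b')(-4, v)), -10) = Mul(Add(-11, Add(-4, Rational(-1, 4))), -10) = Mul(Add(-11, Rational(-17, 4)), -10) = Mul(Rational(-61, 4), -10) = Rational(305, 2)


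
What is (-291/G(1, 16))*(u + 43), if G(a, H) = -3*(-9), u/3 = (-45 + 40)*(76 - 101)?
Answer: -40546/9 ≈ -4505.1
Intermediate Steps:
u = 375 (u = 3*((-45 + 40)*(76 - 101)) = 3*(-5*(-25)) = 3*125 = 375)
G(a, H) = 27
(-291/G(1, 16))*(u + 43) = (-291/27)*(375 + 43) = -291*1/27*418 = -97/9*418 = -40546/9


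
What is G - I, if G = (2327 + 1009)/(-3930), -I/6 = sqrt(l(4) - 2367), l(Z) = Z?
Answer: -556/655 + 6*I*sqrt(2363) ≈ -0.84886 + 291.66*I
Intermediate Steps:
I = -6*I*sqrt(2363) (I = -6*sqrt(4 - 2367) = -6*I*sqrt(2363) ≈ -291.66*I)
G = -556/655 (G = 3336*(-1/3930) = -556/655 ≈ -0.84886)
G - I = -556/655 - (-6)*I*sqrt(2363) = -556/655 + 6*I*sqrt(2363)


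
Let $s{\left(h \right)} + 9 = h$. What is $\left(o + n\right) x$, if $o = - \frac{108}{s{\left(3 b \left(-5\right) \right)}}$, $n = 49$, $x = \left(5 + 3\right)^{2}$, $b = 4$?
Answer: $\frac{74432}{23} \approx 3236.2$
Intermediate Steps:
$x = 64$ ($x = 8^{2} = 64$)
$s{\left(h \right)} = -9 + h$
$o = \frac{36}{23}$ ($o = - \frac{108}{-9 + 3 \cdot 4 \left(-5\right)} = - \frac{108}{-9 + 3 \left(-20\right)} = - \frac{108}{-9 - 60} = - \frac{108}{-69} = \left(-108\right) \left(- \frac{1}{69}\right) = \frac{36}{23} \approx 1.5652$)
$\left(o + n\right) x = \left(\frac{36}{23} + 49\right) 64 = \frac{1163}{23} \cdot 64 = \frac{74432}{23}$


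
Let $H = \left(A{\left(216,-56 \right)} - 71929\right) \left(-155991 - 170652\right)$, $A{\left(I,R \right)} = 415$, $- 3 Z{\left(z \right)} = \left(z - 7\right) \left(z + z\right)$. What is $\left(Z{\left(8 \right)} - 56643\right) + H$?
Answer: $\frac{70078472561}{3} \approx 2.3359 \cdot 10^{10}$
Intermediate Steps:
$Z{\left(z \right)} = - \frac{2 z \left(-7 + z\right)}{3}$ ($Z{\left(z \right)} = - \frac{\left(z - 7\right) \left(z + z\right)}{3} = - \frac{\left(-7 + z\right) 2 z}{3} = - \frac{2 z \left(-7 + z\right)}{3}$)
$H = 23359547502$ ($H = \left(415 - 71929\right) \left(-155991 - 170652\right) = \left(-71514\right) \left(-326643\right) = 23359547502$)
$\left(Z{\left(8 \right)} - 56643\right) + H = \left(\frac{2}{3} \cdot 8 \left(7 - 8\right) - 56643\right) + 23359547502 = \left(\frac{2}{3} \cdot 8 \left(-1\right) - 56643\right) + 23359547502 = \left(- \frac{16}{3} - 56643\right) + 23359547502 = - \frac{169945}{3} + 23359547502 = \frac{70078472561}{3}$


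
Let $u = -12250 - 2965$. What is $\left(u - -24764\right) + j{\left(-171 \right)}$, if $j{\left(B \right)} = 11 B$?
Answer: $7668$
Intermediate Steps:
$u = -15215$ ($u = -12250 - 2965 = -15215$)
$\left(u - -24764\right) + j{\left(-171 \right)} = \left(-15215 - -24764\right) + 11 \left(-171\right) = \left(-15215 + 24764\right) - 1881 = 9549 - 1881 = 7668$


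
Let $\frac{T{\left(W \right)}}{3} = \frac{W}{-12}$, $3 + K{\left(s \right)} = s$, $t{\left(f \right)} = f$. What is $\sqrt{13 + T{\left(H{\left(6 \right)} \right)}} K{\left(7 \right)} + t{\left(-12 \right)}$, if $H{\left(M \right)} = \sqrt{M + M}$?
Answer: $-12 + 2 \sqrt{52 - 2 \sqrt{3}} \approx 1.9335$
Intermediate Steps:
$H{\left(M \right)} = \sqrt{2} \sqrt{M}$ ($H{\left(M \right)} = \sqrt{2 M} = \sqrt{2} \sqrt{M}$)
$K{\left(s \right)} = -3 + s$
$T{\left(W \right)} = - \frac{W}{4}$ ($T{\left(W \right)} = 3 \frac{W}{-12} = 3 W \left(- \frac{1}{12}\right) = 3 \left(- \frac{W}{12}\right) = - \frac{W}{4}$)
$\sqrt{13 + T{\left(H{\left(6 \right)} \right)}} K{\left(7 \right)} + t{\left(-12 \right)} = \sqrt{13 - \frac{\sqrt{2} \sqrt{6}}{4}} \left(-3 + 7\right) - 12 = \sqrt{13 - \frac{2 \sqrt{3}}{4}} \cdot 4 - 12 = \sqrt{13 - \frac{\sqrt{3}}{2}} \cdot 4 - 12 = 4 \sqrt{13 - \frac{\sqrt{3}}{2}} - 12 = -12 + 4 \sqrt{13 - \frac{\sqrt{3}}{2}}$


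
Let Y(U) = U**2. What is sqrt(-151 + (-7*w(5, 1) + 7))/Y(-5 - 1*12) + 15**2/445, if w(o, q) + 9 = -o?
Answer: 45/89 + I*sqrt(46)/289 ≈ 0.50562 + 0.023468*I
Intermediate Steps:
w(o, q) = -9 - o
sqrt(-151 + (-7*w(5, 1) + 7))/Y(-5 - 1*12) + 15**2/445 = sqrt(-151 + (-7*(-9 - 1*5) + 7))/((-5 - 1*12)**2) + 15**2/445 = sqrt(-151 + (-7*(-9 - 5) + 7))/((-5 - 12)**2) + 225*(1/445) = sqrt(-151 + (-7*(-14) + 7))/((-17)**2) + 45/89 = sqrt(-151 + (98 + 7))/289 + 45/89 = sqrt(-151 + 105)*(1/289) + 45/89 = sqrt(-46)*(1/289) + 45/89 = (I*sqrt(46))*(1/289) + 45/89 = I*sqrt(46)/289 + 45/89 = 45/89 + I*sqrt(46)/289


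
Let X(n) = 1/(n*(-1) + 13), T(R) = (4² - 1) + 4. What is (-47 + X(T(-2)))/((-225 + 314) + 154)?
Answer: -283/1458 ≈ -0.19410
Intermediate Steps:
T(R) = 19 (T(R) = (16 - 1) + 4 = 15 + 4 = 19)
X(n) = 1/(13 - n) (X(n) = 1/(-n + 13) = 1/(13 - n))
(-47 + X(T(-2)))/((-225 + 314) + 154) = (-47 - 1/(-13 + 19))/((-225 + 314) + 154) = (-47 - 1/6)/(89 + 154) = (-47 - 1*⅙)/243 = (-47 - ⅙)*(1/243) = -283/6*1/243 = -283/1458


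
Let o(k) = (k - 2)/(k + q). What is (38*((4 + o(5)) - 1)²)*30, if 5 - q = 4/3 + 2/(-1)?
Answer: 3142125/256 ≈ 12274.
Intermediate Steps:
q = 17/3 (q = 5 - (4/3 + 2/(-1)) = 5 - (4*(⅓) + 2*(-1)) = 5 - (4/3 - 2) = 5 - 1*(-⅔) = 5 + ⅔ = 17/3 ≈ 5.6667)
o(k) = (-2 + k)/(17/3 + k) (o(k) = (k - 2)/(k + 17/3) = (-2 + k)/(17/3 + k))
(38*((4 + o(5)) - 1)²)*30 = (38*((4 + 3*(-2 + 5)/(17 + 3*5)) - 1)²)*30 = (38*((4 + 3*3/(17 + 15)) - 1)²)*30 = (38*((4 + 3*3/32) - 1)²)*30 = (38*((4 + 3*(1/32)*3) - 1)²)*30 = (38*((4 + 9/32) - 1)²)*30 = (38*(137/32 - 1)²)*30 = (38*(105/32)²)*30 = (38*(11025/1024))*30 = (209475/512)*30 = 3142125/256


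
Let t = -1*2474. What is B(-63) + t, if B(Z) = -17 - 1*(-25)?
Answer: -2466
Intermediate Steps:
B(Z) = 8 (B(Z) = -17 + 25 = 8)
t = -2474
B(-63) + t = 8 - 2474 = -2466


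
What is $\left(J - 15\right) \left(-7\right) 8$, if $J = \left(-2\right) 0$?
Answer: $840$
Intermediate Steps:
$J = 0$
$\left(J - 15\right) \left(-7\right) 8 = \left(0 - 15\right) \left(-7\right) 8 = \left(-15\right) \left(-7\right) 8 = 105 \cdot 8 = 840$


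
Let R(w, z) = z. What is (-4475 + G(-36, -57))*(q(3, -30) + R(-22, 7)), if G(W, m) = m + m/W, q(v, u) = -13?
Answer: 54365/2 ≈ 27183.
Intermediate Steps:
(-4475 + G(-36, -57))*(q(3, -30) + R(-22, 7)) = (-4475 + (-57 - 57/(-36)))*(-13 + 7) = (-4475 + (-57 - 57*(-1/36)))*(-6) = (-4475 + (-57 + 19/12))*(-6) = (-4475 - 665/12)*(-6) = -54365/12*(-6) = 54365/2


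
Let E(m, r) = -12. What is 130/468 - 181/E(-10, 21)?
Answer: 553/36 ≈ 15.361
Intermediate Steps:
130/468 - 181/E(-10, 21) = 130/468 - 181/(-12) = 130*(1/468) - 181*(-1/12) = 5/18 + 181/12 = 553/36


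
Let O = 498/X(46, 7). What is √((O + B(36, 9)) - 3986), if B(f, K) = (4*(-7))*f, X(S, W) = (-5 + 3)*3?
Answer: I*√5077 ≈ 71.253*I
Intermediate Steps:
X(S, W) = -6 (X(S, W) = -2*3 = -6)
B(f, K) = -28*f
O = -83 (O = 498/(-6) = 498*(-⅙) = -83)
√((O + B(36, 9)) - 3986) = √((-83 - 28*36) - 3986) = √((-83 - 1008) - 3986) = √(-1091 - 3986) = √(-5077) = I*√5077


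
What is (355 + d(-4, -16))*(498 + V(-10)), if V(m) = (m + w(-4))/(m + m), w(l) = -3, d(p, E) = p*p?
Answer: 3699983/20 ≈ 1.8500e+5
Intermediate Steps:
d(p, E) = p²
V(m) = (-3 + m)/(2*m) (V(m) = (m - 3)/(m + m) = (-3 + m)/((2*m)) = (-3 + m)*(1/(2*m)) = (-3 + m)/(2*m))
(355 + d(-4, -16))*(498 + V(-10)) = (355 + (-4)²)*(498 + (½)*(-3 - 10)/(-10)) = (355 + 16)*(498 + (½)*(-⅒)*(-13)) = 371*(498 + 13/20) = 371*(9973/20) = 3699983/20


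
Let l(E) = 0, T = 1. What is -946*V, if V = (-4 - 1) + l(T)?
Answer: 4730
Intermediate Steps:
V = -5 (V = (-4 - 1) + 0 = -5 + 0 = -5)
-946*V = -946*(-5) = 4730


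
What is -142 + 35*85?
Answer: 2833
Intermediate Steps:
-142 + 35*85 = -142 + 2975 = 2833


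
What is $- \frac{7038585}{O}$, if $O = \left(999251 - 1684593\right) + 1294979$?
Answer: $- \frac{7038585}{609637} \approx -11.546$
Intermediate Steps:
$O = 609637$ ($O = -685342 + 1294979 = 609637$)
$- \frac{7038585}{O} = - \frac{7038585}{609637}$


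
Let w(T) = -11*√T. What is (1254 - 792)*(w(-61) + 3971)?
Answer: 1834602 - 5082*I*√61 ≈ 1.8346e+6 - 39692.0*I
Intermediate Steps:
(1254 - 792)*(w(-61) + 3971) = (1254 - 792)*(-11*I*√61 + 3971) = 462*(-11*I*√61 + 3971) = 462*(3971 - 11*I*√61) = 1834602 - 5082*I*√61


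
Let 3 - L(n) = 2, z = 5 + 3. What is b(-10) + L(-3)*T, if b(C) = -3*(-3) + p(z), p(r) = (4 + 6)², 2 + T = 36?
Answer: 143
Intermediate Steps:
T = 34 (T = -2 + 36 = 34)
z = 8
L(n) = 1 (L(n) = 3 - 1*2 = 3 - 2 = 1)
p(r) = 100 (p(r) = 10² = 100)
b(C) = 109 (b(C) = -3*(-3) + 100 = 9 + 100 = 109)
b(-10) + L(-3)*T = 109 + 1*34 = 109 + 34 = 143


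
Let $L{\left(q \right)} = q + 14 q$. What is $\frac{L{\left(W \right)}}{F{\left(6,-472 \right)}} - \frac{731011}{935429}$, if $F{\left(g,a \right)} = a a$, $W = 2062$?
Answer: $- \frac{66962367827}{104199307168} \approx -0.64264$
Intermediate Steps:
$L{\left(q \right)} = 15 q$
$F{\left(g,a \right)} = a^{2}$
$\frac{L{\left(W \right)}}{F{\left(6,-472 \right)}} - \frac{731011}{935429} = \frac{15 \cdot 2062}{\left(-472\right)^{2}} - \frac{731011}{935429} = \frac{30930}{222784} - \frac{731011}{935429} = 30930 \cdot \frac{1}{222784} - \frac{731011}{935429} = \frac{15465}{111392} - \frac{731011}{935429} = - \frac{66962367827}{104199307168}$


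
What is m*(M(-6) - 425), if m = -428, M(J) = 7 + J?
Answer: 181472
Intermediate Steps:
m*(M(-6) - 425) = -428*((7 - 6) - 425) = -428*(1 - 425) = -428*(-424) = 181472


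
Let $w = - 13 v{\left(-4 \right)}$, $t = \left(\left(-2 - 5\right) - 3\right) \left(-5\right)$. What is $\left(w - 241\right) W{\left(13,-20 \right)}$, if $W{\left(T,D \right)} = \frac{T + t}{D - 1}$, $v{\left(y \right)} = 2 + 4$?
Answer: $957$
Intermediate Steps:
$v{\left(y \right)} = 6$
$t = 50$ ($t = \left(\left(-2 - 5\right) - 3\right) \left(-5\right) = \left(-7 - 3\right) \left(-5\right) = \left(-10\right) \left(-5\right) = 50$)
$w = -78$ ($w = \left(-13\right) 6 = -78$)
$W{\left(T,D \right)} = \frac{50 + T}{-1 + D}$ ($W{\left(T,D \right)} = \frac{T + 50}{D - 1} = \frac{50 + T}{-1 + D}$)
$\left(w - 241\right) W{\left(13,-20 \right)} = \left(-78 - 241\right) \frac{50 + 13}{-1 - 20} = - 319 \frac{1}{-21} \cdot 63 = - 319 \left(\left(- \frac{1}{21}\right) 63\right) = \left(-319\right) \left(-3\right) = 957$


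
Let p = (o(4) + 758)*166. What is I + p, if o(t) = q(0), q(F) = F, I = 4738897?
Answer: 4864725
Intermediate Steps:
o(t) = 0
p = 125828 (p = (0 + 758)*166 = 758*166 = 125828)
I + p = 4738897 + 125828 = 4864725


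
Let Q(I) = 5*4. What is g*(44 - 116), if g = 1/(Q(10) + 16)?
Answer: -2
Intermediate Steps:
Q(I) = 20
g = 1/36 (g = 1/(20 + 16) = 1/36 ≈ 0.027778)
g*(44 - 116) = (44 - 116)/36 = (1/36)*(-72) = -2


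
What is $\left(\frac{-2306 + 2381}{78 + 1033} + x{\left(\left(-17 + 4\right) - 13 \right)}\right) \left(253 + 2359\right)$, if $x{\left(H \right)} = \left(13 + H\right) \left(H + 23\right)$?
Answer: $\frac{113371248}{1111} \approx 1.0204 \cdot 10^{5}$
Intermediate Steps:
$x{\left(H \right)} = \left(13 + H\right) \left(23 + H\right)$
$\left(\frac{-2306 + 2381}{78 + 1033} + x{\left(\left(-17 + 4\right) - 13 \right)}\right) \left(253 + 2359\right) = \left(\frac{-2306 + 2381}{78 + 1033} + \left(299 + \left(\left(-17 + 4\right) - 13\right)^{2} + 36 \left(\left(-17 + 4\right) - 13\right)\right)\right) \left(253 + 2359\right) = \left(\frac{75}{1111} + \left(299 + \left(-13 - 13\right)^{2} + 36 \left(-13 - 13\right)\right)\right) 2612 = \left(75 \cdot \frac{1}{1111} + \left(299 + \left(-26\right)^{2} + 36 \left(-26\right)\right)\right) 2612 = \left(\frac{75}{1111} + \left(299 + 676 - 936\right)\right) 2612 = \left(\frac{75}{1111} + 39\right) 2612 = \frac{43404}{1111} \cdot 2612 = \frac{113371248}{1111}$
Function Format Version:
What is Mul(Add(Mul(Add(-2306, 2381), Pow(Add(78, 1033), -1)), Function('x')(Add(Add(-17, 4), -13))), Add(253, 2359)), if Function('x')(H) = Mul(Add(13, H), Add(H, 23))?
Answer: Rational(113371248, 1111) ≈ 1.0204e+5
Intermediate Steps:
Function('x')(H) = Mul(Add(13, H), Add(23, H))
Mul(Add(Mul(Add(-2306, 2381), Pow(Add(78, 1033), -1)), Function('x')(Add(Add(-17, 4), -13))), Add(253, 2359)) = Mul(Add(Mul(Add(-2306, 2381), Pow(Add(78, 1033), -1)), Add(299, Pow(Add(Add(-17, 4), -13), 2), Mul(36, Add(Add(-17, 4), -13)))), Add(253, 2359)) = Mul(Add(Mul(75, Pow(1111, -1)), Add(299, Pow(Add(-13, -13), 2), Mul(36, Add(-13, -13)))), 2612) = Mul(Add(Mul(75, Rational(1, 1111)), Add(299, Pow(-26, 2), Mul(36, -26))), 2612) = Mul(Add(Rational(75, 1111), Add(299, 676, -936)), 2612) = Mul(Add(Rational(75, 1111), 39), 2612) = Mul(Rational(43404, 1111), 2612) = Rational(113371248, 1111)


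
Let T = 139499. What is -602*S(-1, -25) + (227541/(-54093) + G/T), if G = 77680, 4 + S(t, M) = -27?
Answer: 642896840985/34456253 ≈ 18658.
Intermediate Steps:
S(t, M) = -31 (S(t, M) = -4 - 27 = -31)
-602*S(-1, -25) + (227541/(-54093) + G/T) = -602*(-31) + (227541/(-54093) + 77680/139499) = 18662 + (227541*(-1/54093) + 77680*(1/139499)) = 18662 + (-1039/247 + 77680/139499) = 18662 - 125752501/34456253 = 642896840985/34456253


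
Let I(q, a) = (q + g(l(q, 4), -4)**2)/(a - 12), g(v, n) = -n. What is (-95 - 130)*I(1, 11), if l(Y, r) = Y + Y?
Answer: 3825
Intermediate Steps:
l(Y, r) = 2*Y
I(q, a) = (16 + q)/(-12 + a) (I(q, a) = (q + (-1*(-4))**2)/(a - 12) = (q + 4**2)/(-12 + a) = (q + 16)/(-12 + a) = (16 + q)/(-12 + a))
(-95 - 130)*I(1, 11) = (-95 - 130)*((16 + 1)/(-12 + 11)) = -225*17/(-1) = -(-225)*17 = -225*(-17) = 3825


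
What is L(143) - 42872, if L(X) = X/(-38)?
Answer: -1629279/38 ≈ -42876.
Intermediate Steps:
L(X) = -X/38 (L(X) = X*(-1/38) = -X/38)
L(143) - 42872 = -1/38*143 - 42872 = -143/38 - 42872 = -1629279/38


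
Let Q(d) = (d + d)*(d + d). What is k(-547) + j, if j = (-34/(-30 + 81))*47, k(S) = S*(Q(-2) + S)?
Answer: 871277/3 ≈ 2.9043e+5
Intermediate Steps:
Q(d) = 4*d² (Q(d) = (2*d)*(2*d) = 4*d²)
k(S) = S*(16 + S) (k(S) = S*(4*(-2)² + S) = S*(4*4 + S) = S*(16 + S))
j = -94/3 (j = (-34/51)*47 = ((1/51)*(-34))*47 = -⅔*47 = -94/3 ≈ -31.333)
k(-547) + j = -547*(16 - 547) - 94/3 = -547*(-531) - 94/3 = 290457 - 94/3 = 871277/3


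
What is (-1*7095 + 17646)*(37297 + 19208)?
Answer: 596184255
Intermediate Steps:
(-1*7095 + 17646)*(37297 + 19208) = (-7095 + 17646)*56505 = 10551*56505 = 596184255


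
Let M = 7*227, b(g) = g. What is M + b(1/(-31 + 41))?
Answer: 15891/10 ≈ 1589.1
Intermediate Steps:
M = 1589
M + b(1/(-31 + 41)) = 1589 + 1/(-31 + 41) = 1589 + 1/10 = 15891/10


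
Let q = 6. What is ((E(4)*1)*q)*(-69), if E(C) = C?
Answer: -1656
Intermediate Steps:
((E(4)*1)*q)*(-69) = ((4*1)*6)*(-69) = (4*6)*(-69) = 24*(-69) = -1656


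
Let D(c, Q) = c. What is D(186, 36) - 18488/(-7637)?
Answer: 1438970/7637 ≈ 188.42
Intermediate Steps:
D(186, 36) - 18488/(-7637) = 186 - 18488/(-7637) = 186 - 18488*(-1)/7637 = 186 - 1*(-18488/7637) = 186 + 18488/7637 = 1438970/7637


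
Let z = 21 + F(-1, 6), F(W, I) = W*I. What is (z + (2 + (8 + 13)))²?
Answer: 1444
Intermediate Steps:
F(W, I) = I*W
z = 15 (z = 21 + 6*(-1) = 21 - 6 = 15)
(z + (2 + (8 + 13)))² = (15 + (2 + (8 + 13)))² = (15 + (2 + 21))² = (15 + 23)² = 38² = 1444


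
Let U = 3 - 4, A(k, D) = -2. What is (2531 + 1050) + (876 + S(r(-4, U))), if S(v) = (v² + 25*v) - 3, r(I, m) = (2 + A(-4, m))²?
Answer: 4454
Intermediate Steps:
U = -1
r(I, m) = 0 (r(I, m) = (2 - 2)² = 0² = 0)
S(v) = -3 + v² + 25*v
(2531 + 1050) + (876 + S(r(-4, U))) = (2531 + 1050) + (876 + (-3 + 0² + 25*0)) = 3581 + (876 + (-3 + 0 + 0)) = 3581 + (876 - 3) = 3581 + 873 = 4454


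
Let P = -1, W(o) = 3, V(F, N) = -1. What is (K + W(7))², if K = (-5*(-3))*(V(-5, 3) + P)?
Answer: 729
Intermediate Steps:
K = -30 (K = (-5*(-3))*(-1 - 1) = 15*(-2) = -30)
(K + W(7))² = (-30 + 3)² = (-27)² = 729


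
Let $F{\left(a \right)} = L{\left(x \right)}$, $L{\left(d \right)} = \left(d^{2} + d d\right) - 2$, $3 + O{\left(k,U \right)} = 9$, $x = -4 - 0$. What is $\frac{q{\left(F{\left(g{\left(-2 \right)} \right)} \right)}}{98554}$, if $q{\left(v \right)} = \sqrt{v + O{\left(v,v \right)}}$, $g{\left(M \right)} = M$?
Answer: $\frac{3}{49277} \approx 6.088 \cdot 10^{-5}$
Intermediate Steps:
$x = -4$ ($x = -4 + 0 = -4$)
$O{\left(k,U \right)} = 6$ ($O{\left(k,U \right)} = -3 + 9 = 6$)
$L{\left(d \right)} = -2 + 2 d^{2}$ ($L{\left(d \right)} = \left(d^{2} + d^{2}\right) - 2 = 2 d^{2} - 2 = -2 + 2 d^{2}$)
$F{\left(a \right)} = 30$ ($F{\left(a \right)} = -2 + 2 \left(-4\right)^{2} = -2 + 2 \cdot 16 = -2 + 32 = 30$)
$q{\left(v \right)} = \sqrt{6 + v}$ ($q{\left(v \right)} = \sqrt{v + 6} = \sqrt{6 + v}$)
$\frac{q{\left(F{\left(g{\left(-2 \right)} \right)} \right)}}{98554} = \frac{\sqrt{6 + 30}}{98554} = \sqrt{36} \cdot \frac{1}{98554} = 6 \cdot \frac{1}{98554} = \frac{3}{49277}$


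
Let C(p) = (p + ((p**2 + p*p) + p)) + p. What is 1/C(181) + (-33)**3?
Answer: -2374177904/66065 ≈ -35937.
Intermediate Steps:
C(p) = 2*p**2 + 3*p (C(p) = (p + ((p**2 + p**2) + p)) + p = (p + (2*p**2 + p)) + p = (p + (p + 2*p**2)) + p = (2*p + 2*p**2) + p = 2*p**2 + 3*p)
1/C(181) + (-33)**3 = 1/(181*(3 + 2*181)) + (-33)**3 = 1/(181*(3 + 362)) - 35937 = 1/(181*365) - 35937 = 1/66065 - 35937 = -2374177904/66065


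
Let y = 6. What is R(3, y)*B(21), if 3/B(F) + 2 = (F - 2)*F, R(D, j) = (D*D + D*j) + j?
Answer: 99/397 ≈ 0.24937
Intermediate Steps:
R(D, j) = j + D² + D*j (R(D, j) = (D² + D*j) + j = j + D² + D*j)
B(F) = 3/(-2 + F*(-2 + F)) (B(F) = 3/(-2 + (F - 2)*F) = 3/(-2 + (-2 + F)*F) = 3/(-2 + F*(-2 + F)))
R(3, y)*B(21) = (6 + 3² + 3*6)*(3/(-2 + 21² - 2*21)) = (6 + 9 + 18)*(3/(-2 + 441 - 42)) = 33*(3/397) = 99/397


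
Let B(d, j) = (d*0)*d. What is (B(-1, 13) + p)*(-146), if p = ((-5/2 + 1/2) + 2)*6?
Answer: 0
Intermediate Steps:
B(d, j) = 0 (B(d, j) = 0*d = 0)
p = 0 (p = ((-5*1/2 + 1*(1/2)) + 2)*6 = ((-5/2 + 1/2) + 2)*6 = (-2 + 2)*6 = 0*6 = 0)
(B(-1, 13) + p)*(-146) = (0 + 0)*(-146) = 0*(-146) = 0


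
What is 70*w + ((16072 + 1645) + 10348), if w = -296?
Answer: 7345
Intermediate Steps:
70*w + ((16072 + 1645) + 10348) = 70*(-296) + ((16072 + 1645) + 10348) = -20720 + (17717 + 10348) = -20720 + 28065 = 7345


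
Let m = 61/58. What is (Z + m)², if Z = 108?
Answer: 40005625/3364 ≈ 11892.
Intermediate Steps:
m = 61/58 (m = 61*(1/58) = 61/58 ≈ 1.0517)
(Z + m)² = (108 + 61/58)² = (6325/58)² = 40005625/3364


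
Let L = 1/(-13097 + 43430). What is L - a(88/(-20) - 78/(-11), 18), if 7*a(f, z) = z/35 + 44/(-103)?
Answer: -9499327/765453255 ≈ -0.012410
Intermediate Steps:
a(f, z) = -44/721 + z/245 (a(f, z) = (z/35 + 44/(-103))/7 = (z*(1/35) + 44*(-1/103))/7 = (z/35 - 44/103)/7 = (-44/103 + z/35)/7 = -44/721 + z/245)
L = 1/30333 ≈ 3.2967e-5
L - a(88/(-20) - 78/(-11), 18) = 1/30333 - (-44/721 + (1/245)*18) = 1/30333 - (-44/721 + 18/245) = 1/30333 - 1*314/25235 = 1/30333 - 314/25235 = -9499327/765453255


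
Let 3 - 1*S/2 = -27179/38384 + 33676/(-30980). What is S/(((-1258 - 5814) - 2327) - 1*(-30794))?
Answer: 129591681/289108767800 ≈ 0.00044825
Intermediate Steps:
S = 1425508491/148642040 (S = 6 - 2*(-27179/38384 + 33676/(-30980)) = 6 - 2*(-27179*1/38384 + 33676*(-1/30980)) = 6 - 2*(-27179/38384 - 8419/7745) = 6 - 2*(-533656251/297284080) = 6 + 533656251/148642040 = 1425508491/148642040 ≈ 9.5902)
S/(((-1258 - 5814) - 2327) - 1*(-30794)) = 1425508491/(148642040*(((-1258 - 5814) - 2327) - 1*(-30794))) = 1425508491/(148642040*((-7072 - 2327) + 30794)) = 1425508491/(148642040*(-9399 + 30794)) = (1425508491/148642040)/21395 = (1425508491/148642040)*(1/21395) = 129591681/289108767800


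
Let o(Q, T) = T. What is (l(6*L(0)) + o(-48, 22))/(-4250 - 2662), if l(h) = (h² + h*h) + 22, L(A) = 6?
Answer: -659/1728 ≈ -0.38137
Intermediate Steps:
l(h) = 22 + 2*h² (l(h) = (h² + h²) + 22 = 2*h² + 22 = 22 + 2*h²)
(l(6*L(0)) + o(-48, 22))/(-4250 - 2662) = ((22 + 2*(6*6)²) + 22)/(-4250 - 2662) = ((22 + 2*36²) + 22)/(-6912) = ((22 + 2*1296) + 22)*(-1/6912) = ((22 + 2592) + 22)*(-1/6912) = (2614 + 22)*(-1/6912) = 2636*(-1/6912) = -659/1728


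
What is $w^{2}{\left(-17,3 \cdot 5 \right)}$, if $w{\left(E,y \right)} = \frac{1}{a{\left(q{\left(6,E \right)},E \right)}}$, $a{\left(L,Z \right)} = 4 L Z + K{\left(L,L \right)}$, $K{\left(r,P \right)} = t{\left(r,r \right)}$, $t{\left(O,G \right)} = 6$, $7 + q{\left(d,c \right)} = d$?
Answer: $\frac{1}{5476} \approx 0.00018262$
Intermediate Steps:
$q{\left(d,c \right)} = -7 + d$
$K{\left(r,P \right)} = 6$
$a{\left(L,Z \right)} = 6 + 4 L Z$ ($a{\left(L,Z \right)} = 4 L Z + 6 = 6 + 4 L Z$)
$w{\left(E,y \right)} = \frac{1}{6 - 4 E}$ ($w{\left(E,y \right)} = \frac{1}{6 + 4 \left(-7 + 6\right) E} = \frac{1}{6 + 4 \left(-1\right) E} = \frac{1}{6 - 4 E}$)
$w^{2}{\left(-17,3 \cdot 5 \right)} = \left(\frac{1}{2 \left(3 - -34\right)}\right)^{2} = \left(\frac{1}{2 \left(3 + 34\right)}\right)^{2} = \left(\frac{1}{2 \cdot 37}\right)^{2} = \left(\frac{1}{2} \cdot \frac{1}{37}\right)^{2} = \left(\frac{1}{74}\right)^{2} = \frac{1}{5476}$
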